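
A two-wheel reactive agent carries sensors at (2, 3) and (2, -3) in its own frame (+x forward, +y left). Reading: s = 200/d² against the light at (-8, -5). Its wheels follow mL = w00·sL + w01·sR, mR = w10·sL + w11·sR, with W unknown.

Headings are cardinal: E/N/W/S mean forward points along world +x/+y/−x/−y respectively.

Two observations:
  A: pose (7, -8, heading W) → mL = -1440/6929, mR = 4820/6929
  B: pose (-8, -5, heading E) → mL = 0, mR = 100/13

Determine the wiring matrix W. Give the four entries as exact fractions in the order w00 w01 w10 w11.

1 -1 -1/2 1

obs A: pose=(7,-8,W) → sL=40/41, sR=200/169, mL=-1440/6929, mR=4820/6929
obs B: pose=(-8,-5,E) → sL=200/13, sR=200/13, mL=0, mR=100/13
sensor matrix S = [[40/41, 200/169], [200/13, 200/13]]; det S = -288000/90077
solve [mL_A; mL_B] = S·[w00; w01] and [mR_A; mR_B] = S·[w10; w11]:
  w00 = 1, w01 = -1, w10 = -1/2, w11 = 1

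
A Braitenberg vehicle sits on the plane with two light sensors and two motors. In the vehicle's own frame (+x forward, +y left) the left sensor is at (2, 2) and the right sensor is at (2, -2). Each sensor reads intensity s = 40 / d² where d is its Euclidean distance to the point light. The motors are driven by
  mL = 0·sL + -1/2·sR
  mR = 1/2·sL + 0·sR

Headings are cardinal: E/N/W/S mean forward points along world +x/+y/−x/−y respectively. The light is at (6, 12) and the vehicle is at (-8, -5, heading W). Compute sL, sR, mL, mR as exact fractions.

left sensor world pos  = (-10, -7); dL² = 617
right sensor world pos = (-10, -3); dR² = 481
sL = 40/617 = 40/617
sR = 40/481 = 40/481
mL = 0·sL + -1/2·sR = -20/481
mR = 1/2·sL + 0·sR = 20/617

40/617 40/481 -20/481 20/617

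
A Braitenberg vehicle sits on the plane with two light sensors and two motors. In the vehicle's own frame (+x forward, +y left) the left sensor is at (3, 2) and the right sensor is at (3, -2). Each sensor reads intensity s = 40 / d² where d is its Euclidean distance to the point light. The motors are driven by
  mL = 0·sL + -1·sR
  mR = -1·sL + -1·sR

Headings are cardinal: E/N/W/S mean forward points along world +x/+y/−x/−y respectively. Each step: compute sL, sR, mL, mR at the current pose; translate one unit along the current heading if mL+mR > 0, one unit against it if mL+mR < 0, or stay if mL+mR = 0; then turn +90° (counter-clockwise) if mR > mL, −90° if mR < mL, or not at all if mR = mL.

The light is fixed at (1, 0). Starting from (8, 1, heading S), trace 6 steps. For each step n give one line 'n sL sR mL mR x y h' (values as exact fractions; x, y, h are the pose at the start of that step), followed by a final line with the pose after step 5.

n=0: pose=(8,1,S); sL=8/17, sR=40/29; mL=-40/29, mR=-912/493; mL+mR=-1592/493 → advance -1; mR−mL=-8/17 → turn -1·90°
n=1: pose=(8,2,W); sL=5/2, sR=5/4; mL=-5/4, mR=-15/4; mL+mR=-5 → advance -1; mR−mL=-5/2 → turn -1·90°
n=2: pose=(9,2,N); sL=40/61, sR=8/25; mL=-8/25, mR=-1488/1525; mL+mR=-1976/1525 → advance -1; mR−mL=-40/61 → turn -1·90°
n=3: pose=(9,1,E); sL=4/13, sR=20/61; mL=-20/61, mR=-504/793; mL+mR=-764/793 → advance -1; mR−mL=-4/13 → turn -1·90°
n=4: pose=(8,1,S); sL=8/17, sR=40/29; mL=-40/29, mR=-912/493; mL+mR=-1592/493 → advance -1; mR−mL=-8/17 → turn -1·90°
n=5: pose=(8,2,W); sL=5/2, sR=5/4; mL=-5/4, mR=-15/4; mL+mR=-5 → advance -1; mR−mL=-5/2 → turn -1·90°

0 8/17 40/29 -40/29 -912/493 8 1 S
1 5/2 5/4 -5/4 -15/4 8 2 W
2 40/61 8/25 -8/25 -1488/1525 9 2 N
3 4/13 20/61 -20/61 -504/793 9 1 E
4 8/17 40/29 -40/29 -912/493 8 1 S
5 5/2 5/4 -5/4 -15/4 8 2 W
final 9 2 N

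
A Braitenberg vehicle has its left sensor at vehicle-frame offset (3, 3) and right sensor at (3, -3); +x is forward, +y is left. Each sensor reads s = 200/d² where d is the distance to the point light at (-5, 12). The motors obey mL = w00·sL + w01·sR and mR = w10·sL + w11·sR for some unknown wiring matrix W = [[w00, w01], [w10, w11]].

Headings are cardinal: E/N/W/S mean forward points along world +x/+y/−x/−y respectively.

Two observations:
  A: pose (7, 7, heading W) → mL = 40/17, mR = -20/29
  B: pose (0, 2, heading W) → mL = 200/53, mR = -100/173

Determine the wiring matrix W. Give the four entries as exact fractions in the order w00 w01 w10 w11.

0 1 -1/2 0

obs A: pose=(7,7,W) → sL=40/29, sR=40/17, mL=40/17, mR=-20/29
obs B: pose=(0,2,W) → sL=200/173, sR=200/53, mL=200/53, mR=-100/173
sensor matrix S = [[40/29, 40/17], [200/173, 200/53]]; det S = 11232000/4520317
solve [mL_A; mL_B] = S·[w00; w01] and [mR_A; mR_B] = S·[w10; w11]:
  w00 = 0, w01 = 1, w10 = -1/2, w11 = 0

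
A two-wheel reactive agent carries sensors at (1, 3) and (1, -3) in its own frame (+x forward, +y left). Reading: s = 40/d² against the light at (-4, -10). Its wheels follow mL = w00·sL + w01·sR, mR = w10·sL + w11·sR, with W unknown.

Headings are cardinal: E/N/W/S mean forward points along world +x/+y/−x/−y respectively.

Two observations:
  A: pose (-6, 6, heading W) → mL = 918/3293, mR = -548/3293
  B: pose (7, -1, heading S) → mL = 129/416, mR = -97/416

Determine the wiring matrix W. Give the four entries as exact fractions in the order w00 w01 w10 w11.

obs A: pose=(-6,6,W) → sL=20/89, sR=4/37, mL=918/3293, mR=-548/3293
obs B: pose=(7,-1,S) → sL=2/13, sR=5/16, mL=129/416, mR=-97/416
sensor matrix S = [[20/89, 4/37], [2/13, 5/16]]; det S = 9177/171236
solve [mL_A; mL_B] = S·[w00; w01] and [mR_A; mR_B] = S·[w10; w11]:
  w00 = 1, w01 = 1/2, w10 = -1/2, w11 = -1/2

1 1/2 -1/2 -1/2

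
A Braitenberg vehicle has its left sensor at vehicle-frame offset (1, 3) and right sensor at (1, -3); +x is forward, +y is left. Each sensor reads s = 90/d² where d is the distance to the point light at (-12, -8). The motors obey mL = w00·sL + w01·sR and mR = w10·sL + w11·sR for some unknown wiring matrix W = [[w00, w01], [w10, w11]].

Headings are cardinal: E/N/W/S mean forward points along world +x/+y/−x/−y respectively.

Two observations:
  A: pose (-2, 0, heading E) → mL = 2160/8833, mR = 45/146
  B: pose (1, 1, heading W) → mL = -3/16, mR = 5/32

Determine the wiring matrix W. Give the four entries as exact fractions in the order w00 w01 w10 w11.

obs A: pose=(-2,0,E) → sL=45/121, sR=45/73, mL=2160/8833, mR=45/146
obs B: pose=(1,1,W) → sL=1/2, sR=5/16, mL=-3/16, mR=5/32
sensor matrix S = [[45/121, 45/73], [1/2, 5/16]]; det S = -27135/141328
solve [mL_A; mL_B] = S·[w00; w01] and [mR_A; mR_B] = S·[w10; w11]:
  w00 = -1, w01 = 1, w10 = 0, w11 = 1/2

-1 1 0 1/2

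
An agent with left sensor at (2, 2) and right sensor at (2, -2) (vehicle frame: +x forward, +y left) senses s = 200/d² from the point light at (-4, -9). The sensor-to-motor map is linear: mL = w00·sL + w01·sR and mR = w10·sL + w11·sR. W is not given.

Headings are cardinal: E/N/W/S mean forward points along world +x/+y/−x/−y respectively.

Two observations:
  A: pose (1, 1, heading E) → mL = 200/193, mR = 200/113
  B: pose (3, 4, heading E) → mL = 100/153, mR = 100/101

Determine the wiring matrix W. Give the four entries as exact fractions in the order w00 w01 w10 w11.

1 0 0 1

obs A: pose=(1,1,E) → sL=200/193, sR=200/113, mL=200/193, mR=200/113
obs B: pose=(3,4,E) → sL=100/153, sR=100/101, mL=100/153, mR=100/101
sensor matrix S = [[200/193, 200/113], [100/153, 100/101]]; det S = -44080000/337014477
solve [mL_A; mL_B] = S·[w00; w01] and [mR_A; mR_B] = S·[w10; w11]:
  w00 = 1, w01 = 0, w10 = 0, w11 = 1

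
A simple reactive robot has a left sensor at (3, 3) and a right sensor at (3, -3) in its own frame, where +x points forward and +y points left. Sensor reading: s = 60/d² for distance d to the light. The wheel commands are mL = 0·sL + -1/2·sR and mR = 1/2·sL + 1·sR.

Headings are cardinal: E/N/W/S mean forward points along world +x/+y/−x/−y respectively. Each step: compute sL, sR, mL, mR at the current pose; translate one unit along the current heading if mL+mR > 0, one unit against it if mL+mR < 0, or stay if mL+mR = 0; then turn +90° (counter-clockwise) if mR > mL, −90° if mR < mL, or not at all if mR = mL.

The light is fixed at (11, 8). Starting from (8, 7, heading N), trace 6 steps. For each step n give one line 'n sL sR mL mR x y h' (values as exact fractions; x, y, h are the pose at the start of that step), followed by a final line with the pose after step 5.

n=0: pose=(8,7,N); sL=3/2, sR=15; mL=-15/2, mR=63/4; mL+mR=33/4 → advance +1; mR−mL=93/4 → turn +1·90°
n=1: pose=(8,8,W); sL=4/3, sR=4/3; mL=-2/3, mR=2; mL+mR=4/3 → advance +1; mR−mL=8/3 → turn +1·90°
n=2: pose=(7,8,S); sL=6, sR=30/29; mL=-15/29, mR=117/29; mL+mR=102/29 → advance +1; mR−mL=132/29 → turn +1·90°
n=3: pose=(7,7,E); sL=12, sR=60/17; mL=-30/17, mR=162/17; mL+mR=132/17 → advance +1; mR−mL=192/17 → turn +1·90°
n=4: pose=(8,7,N); sL=3/2, sR=15; mL=-15/2, mR=63/4; mL+mR=33/4 → advance +1; mR−mL=93/4 → turn +1·90°
n=5: pose=(8,8,W); sL=4/3, sR=4/3; mL=-2/3, mR=2; mL+mR=4/3 → advance +1; mR−mL=8/3 → turn +1·90°

0 3/2 15 -15/2 63/4 8 7 N
1 4/3 4/3 -2/3 2 8 8 W
2 6 30/29 -15/29 117/29 7 8 S
3 12 60/17 -30/17 162/17 7 7 E
4 3/2 15 -15/2 63/4 8 7 N
5 4/3 4/3 -2/3 2 8 8 W
final 7 8 S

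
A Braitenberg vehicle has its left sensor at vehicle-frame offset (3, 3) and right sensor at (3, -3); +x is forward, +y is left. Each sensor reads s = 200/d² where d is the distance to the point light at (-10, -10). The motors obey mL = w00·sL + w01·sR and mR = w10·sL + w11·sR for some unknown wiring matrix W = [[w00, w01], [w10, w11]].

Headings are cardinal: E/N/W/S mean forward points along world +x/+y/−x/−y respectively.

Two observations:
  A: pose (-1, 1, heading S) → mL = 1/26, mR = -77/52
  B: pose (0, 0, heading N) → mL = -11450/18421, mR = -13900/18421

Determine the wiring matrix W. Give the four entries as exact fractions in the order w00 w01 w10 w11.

-1 1/2 -1/2 -1/2

obs A: pose=(-1,1,S) → sL=25/26, sR=2, mL=1/26, mR=-77/52
obs B: pose=(0,0,N) → sL=100/109, sR=100/169, mL=-11450/18421, mR=-13900/18421
sensor matrix S = [[25/26, 2], [100/109, 100/169]]; det S = -303150/239473
solve [mL_A; mL_B] = S·[w00; w01] and [mR_A; mR_B] = S·[w10; w11]:
  w00 = -1, w01 = 1/2, w10 = -1/2, w11 = -1/2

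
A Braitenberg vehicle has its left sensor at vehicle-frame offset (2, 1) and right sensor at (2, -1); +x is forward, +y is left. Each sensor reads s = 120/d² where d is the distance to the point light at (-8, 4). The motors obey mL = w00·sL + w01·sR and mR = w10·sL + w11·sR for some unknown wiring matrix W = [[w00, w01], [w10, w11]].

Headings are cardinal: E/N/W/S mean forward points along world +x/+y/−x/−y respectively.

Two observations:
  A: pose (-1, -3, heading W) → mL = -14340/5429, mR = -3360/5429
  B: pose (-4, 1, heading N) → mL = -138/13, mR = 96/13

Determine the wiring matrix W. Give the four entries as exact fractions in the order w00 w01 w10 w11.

-1/2 -1 1 -1

obs A: pose=(-1,-3,W) → sL=120/89, sR=120/61, mL=-14340/5429, mR=-3360/5429
obs B: pose=(-4,1,N) → sL=12, sR=60/13, mL=-138/13, mR=96/13
sensor matrix S = [[120/89, 120/61], [12, 60/13]]; det S = -1226880/70577
solve [mL_A; mL_B] = S·[w00; w01] and [mR_A; mR_B] = S·[w10; w11]:
  w00 = -1/2, w01 = -1, w10 = 1, w11 = -1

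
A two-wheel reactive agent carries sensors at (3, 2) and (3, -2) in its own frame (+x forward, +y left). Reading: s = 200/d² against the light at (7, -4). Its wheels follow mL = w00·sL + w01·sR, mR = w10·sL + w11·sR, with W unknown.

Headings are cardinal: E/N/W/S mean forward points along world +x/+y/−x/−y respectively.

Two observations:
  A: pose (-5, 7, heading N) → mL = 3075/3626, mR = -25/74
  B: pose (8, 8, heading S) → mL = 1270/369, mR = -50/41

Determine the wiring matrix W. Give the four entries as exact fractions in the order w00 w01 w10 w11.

1 1/2 0 -1/2

obs A: pose=(-5,7,N) → sL=25/49, sR=25/37, mL=3075/3626, mR=-25/74
obs B: pose=(8,8,S) → sL=20/9, sR=100/41, mL=1270/369, mR=-50/41
sensor matrix S = [[25/49, 25/37], [20/9, 100/41]]; det S = -172000/668997
solve [mL_A; mL_B] = S·[w00; w01] and [mR_A; mR_B] = S·[w10; w11]:
  w00 = 1, w01 = 1/2, w10 = 0, w11 = -1/2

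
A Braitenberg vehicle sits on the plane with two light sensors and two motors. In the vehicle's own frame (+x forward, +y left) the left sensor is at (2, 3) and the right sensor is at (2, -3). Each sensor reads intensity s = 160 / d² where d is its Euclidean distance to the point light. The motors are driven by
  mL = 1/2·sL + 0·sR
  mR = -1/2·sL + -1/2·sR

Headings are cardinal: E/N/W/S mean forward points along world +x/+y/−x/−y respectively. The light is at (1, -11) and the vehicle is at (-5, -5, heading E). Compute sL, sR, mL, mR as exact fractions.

left sensor world pos  = (-3, -2); dL² = 97
right sensor world pos = (-3, -8); dR² = 25
sL = 160/97 = 160/97
sR = 160/25 = 32/5
mL = 1/2·sL + 0·sR = 80/97
mR = -1/2·sL + -1/2·sR = -1952/485

160/97 32/5 80/97 -1952/485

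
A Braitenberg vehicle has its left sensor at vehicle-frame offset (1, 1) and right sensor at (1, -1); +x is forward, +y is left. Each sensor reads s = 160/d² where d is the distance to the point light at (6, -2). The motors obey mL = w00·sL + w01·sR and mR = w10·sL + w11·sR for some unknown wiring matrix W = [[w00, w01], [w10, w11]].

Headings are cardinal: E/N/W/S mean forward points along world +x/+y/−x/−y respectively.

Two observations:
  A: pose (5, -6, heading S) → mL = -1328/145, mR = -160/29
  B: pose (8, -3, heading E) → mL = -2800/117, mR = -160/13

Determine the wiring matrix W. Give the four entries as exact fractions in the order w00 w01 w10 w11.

obs A: pose=(5,-6,S) → sL=32/5, sR=160/29, mL=-1328/145, mR=-160/29
obs B: pose=(8,-3,E) → sL=160/9, sR=160/13, mL=-2800/117, mR=-160/13
sensor matrix S = [[32/5, 160/29], [160/9, 160/13]]; det S = -65536/3393
solve [mL_A; mL_B] = S·[w00; w01] and [mR_A; mR_B] = S·[w10; w11]:
  w00 = -1, w01 = -1/2, w10 = 0, w11 = -1

-1 -1/2 0 -1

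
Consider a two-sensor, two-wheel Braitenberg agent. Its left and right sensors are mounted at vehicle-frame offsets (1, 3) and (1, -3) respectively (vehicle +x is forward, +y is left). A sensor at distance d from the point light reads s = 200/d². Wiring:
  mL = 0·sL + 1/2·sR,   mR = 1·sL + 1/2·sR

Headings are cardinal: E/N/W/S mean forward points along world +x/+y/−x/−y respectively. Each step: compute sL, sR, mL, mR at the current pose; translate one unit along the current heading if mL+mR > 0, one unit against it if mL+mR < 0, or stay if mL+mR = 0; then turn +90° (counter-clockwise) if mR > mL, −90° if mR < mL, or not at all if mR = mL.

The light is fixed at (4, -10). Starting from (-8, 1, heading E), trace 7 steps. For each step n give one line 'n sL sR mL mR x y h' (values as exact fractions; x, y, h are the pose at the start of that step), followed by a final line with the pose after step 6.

n=0: pose=(-8,1,E); sL=200/317, sR=40/37; mL=20/37, mR=13740/11729; mL+mR=20080/11729 → advance +1; mR−mL=200/317 → turn +1·90°
n=1: pose=(-7,1,N); sL=10/17, sR=25/26; mL=25/52, mR=945/884; mL+mR=685/442 → advance +1; mR−mL=10/17 → turn +1·90°
n=2: pose=(-7,2,W); sL=8/9, sR=200/369; mL=100/369, mR=428/369; mL+mR=176/123 → advance +1; mR−mL=8/9 → turn +1·90°
n=3: pose=(-8,2,S); sL=100/101, sR=100/173; mL=50/173, mR=22350/17473; mL+mR=27400/17473 → advance +1; mR−mL=100/101 → turn +1·90°
n=4: pose=(-8,1,E); sL=200/317, sR=40/37; mL=20/37, mR=13740/11729; mL+mR=20080/11729 → advance +1; mR−mL=200/317 → turn +1·90°
n=5: pose=(-7,1,N); sL=10/17, sR=25/26; mL=25/52, mR=945/884; mL+mR=685/442 → advance +1; mR−mL=10/17 → turn +1·90°
n=6: pose=(-7,2,W); sL=8/9, sR=200/369; mL=100/369, mR=428/369; mL+mR=176/123 → advance +1; mR−mL=8/9 → turn +1·90°

0 200/317 40/37 20/37 13740/11729 -8 1 E
1 10/17 25/26 25/52 945/884 -7 1 N
2 8/9 200/369 100/369 428/369 -7 2 W
3 100/101 100/173 50/173 22350/17473 -8 2 S
4 200/317 40/37 20/37 13740/11729 -8 1 E
5 10/17 25/26 25/52 945/884 -7 1 N
6 8/9 200/369 100/369 428/369 -7 2 W
final -8 2 S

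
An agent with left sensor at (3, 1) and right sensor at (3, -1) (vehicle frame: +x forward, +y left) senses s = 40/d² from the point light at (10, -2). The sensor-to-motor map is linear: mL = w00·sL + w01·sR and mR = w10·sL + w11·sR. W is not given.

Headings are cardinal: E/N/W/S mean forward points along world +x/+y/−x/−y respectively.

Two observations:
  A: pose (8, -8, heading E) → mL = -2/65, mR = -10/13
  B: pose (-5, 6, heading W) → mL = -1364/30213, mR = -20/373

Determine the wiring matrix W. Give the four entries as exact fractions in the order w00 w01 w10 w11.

obs A: pose=(8,-8,E) → sL=20/13, sR=4/5, mL=-2/65, mR=-10/13
obs B: pose=(-5,6,W) → sL=40/373, sR=8/81, mL=-1364/30213, mR=-20/373
sensor matrix S = [[20/13, 4/5], [40/373, 8/81]]; det S = 25984/392769
solve [mL_A; mL_B] = S·[w00; w01] and [mR_A; mR_B] = S·[w10; w11]:
  w00 = 1/2, w01 = -1, w10 = -1/2, w11 = 0

1/2 -1 -1/2 0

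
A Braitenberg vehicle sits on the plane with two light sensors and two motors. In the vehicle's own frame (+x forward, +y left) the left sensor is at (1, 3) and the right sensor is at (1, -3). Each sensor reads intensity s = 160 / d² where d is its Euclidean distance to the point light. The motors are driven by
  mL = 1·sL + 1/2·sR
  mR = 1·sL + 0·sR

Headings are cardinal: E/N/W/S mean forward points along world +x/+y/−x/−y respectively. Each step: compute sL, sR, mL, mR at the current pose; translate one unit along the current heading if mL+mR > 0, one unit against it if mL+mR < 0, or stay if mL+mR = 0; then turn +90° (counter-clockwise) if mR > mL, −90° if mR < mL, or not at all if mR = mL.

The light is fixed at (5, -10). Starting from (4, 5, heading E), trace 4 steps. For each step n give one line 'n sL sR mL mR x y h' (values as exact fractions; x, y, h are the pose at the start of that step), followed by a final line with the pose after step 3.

n=0: pose=(4,5,E); sL=40/81, sR=10/9; mL=85/81, mR=40/81; mL+mR=125/81 → advance +1; mR−mL=-5/9 → turn -1·90°
n=1: pose=(5,5,S); sL=32/41, sR=32/41; mL=48/41, mR=32/41; mL+mR=80/41 → advance +1; mR−mL=-16/41 → turn -1·90°
n=2: pose=(5,4,W); sL=80/61, sR=16/29; mL=2808/1769, mR=80/61; mL+mR=5128/1769 → advance +1; mR−mL=-8/29 → turn -1·90°
n=3: pose=(4,4,N); sL=160/241, sR=160/229; mL=55920/55189, mR=160/241; mL+mR=92560/55189 → advance +1; mR−mL=-80/229 → turn -1·90°

0 40/81 10/9 85/81 40/81 4 5 E
1 32/41 32/41 48/41 32/41 5 5 S
2 80/61 16/29 2808/1769 80/61 5 4 W
3 160/241 160/229 55920/55189 160/241 4 4 N
final 4 5 E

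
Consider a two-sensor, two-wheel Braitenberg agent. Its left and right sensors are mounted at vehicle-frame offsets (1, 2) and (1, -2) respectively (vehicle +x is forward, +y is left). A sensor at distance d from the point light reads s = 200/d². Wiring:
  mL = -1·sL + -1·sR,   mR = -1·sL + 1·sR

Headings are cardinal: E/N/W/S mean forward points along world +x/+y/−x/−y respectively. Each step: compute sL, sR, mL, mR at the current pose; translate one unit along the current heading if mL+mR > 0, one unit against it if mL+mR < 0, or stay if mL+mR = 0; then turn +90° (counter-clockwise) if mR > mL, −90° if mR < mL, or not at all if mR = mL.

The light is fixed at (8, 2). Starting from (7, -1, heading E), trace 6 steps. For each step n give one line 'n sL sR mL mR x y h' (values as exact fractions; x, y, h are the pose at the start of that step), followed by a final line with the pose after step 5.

n=0: pose=(7,-1,E); sL=200, sR=8; mL=-208, mR=-192; mL+mR=-400 → advance -1; mR−mL=16 → turn +1·90°
n=1: pose=(6,-1,N); sL=10, sR=50; mL=-60, mR=40; mL+mR=-20 → advance -1; mR−mL=100 → turn +1·90°
n=2: pose=(6,-2,W); sL=40/9, sR=200/13; mL=-2320/117, mR=1280/117; mL+mR=-80/9 → advance -1; mR−mL=400/13 → turn +1·90°
n=3: pose=(7,-2,S); sL=100/13, sR=100/17; mL=-3000/221, mR=-400/221; mL+mR=-200/13 → advance -1; mR−mL=200/17 → turn +1·90°
n=4: pose=(7,-1,E); sL=200, sR=8; mL=-208, mR=-192; mL+mR=-400 → advance -1; mR−mL=16 → turn +1·90°
n=5: pose=(6,-1,N); sL=10, sR=50; mL=-60, mR=40; mL+mR=-20 → advance -1; mR−mL=100 → turn +1·90°

0 200 8 -208 -192 7 -1 E
1 10 50 -60 40 6 -1 N
2 40/9 200/13 -2320/117 1280/117 6 -2 W
3 100/13 100/17 -3000/221 -400/221 7 -2 S
4 200 8 -208 -192 7 -1 E
5 10 50 -60 40 6 -1 N
final 6 -2 W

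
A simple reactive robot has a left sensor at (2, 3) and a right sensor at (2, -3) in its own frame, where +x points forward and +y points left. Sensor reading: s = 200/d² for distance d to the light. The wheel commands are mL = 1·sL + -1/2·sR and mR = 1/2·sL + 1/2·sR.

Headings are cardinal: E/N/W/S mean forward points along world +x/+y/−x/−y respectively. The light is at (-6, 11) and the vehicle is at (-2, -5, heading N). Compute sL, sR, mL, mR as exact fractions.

200/197 40/49 5860/9653 8840/9653

left sensor world pos  = (-5, -3); dL² = 197
right sensor world pos = (1, -3); dR² = 245
sL = 200/197 = 200/197
sR = 200/245 = 40/49
mL = 1·sL + -1/2·sR = 5860/9653
mR = 1/2·sL + 1/2·sR = 8840/9653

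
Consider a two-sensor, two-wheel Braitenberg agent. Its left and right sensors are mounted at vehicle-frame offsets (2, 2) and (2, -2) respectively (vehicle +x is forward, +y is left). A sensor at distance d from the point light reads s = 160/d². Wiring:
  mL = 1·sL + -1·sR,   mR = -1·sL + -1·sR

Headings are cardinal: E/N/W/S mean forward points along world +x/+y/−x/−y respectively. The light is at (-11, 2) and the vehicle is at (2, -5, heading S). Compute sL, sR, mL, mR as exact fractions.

80/153 80/101 -4160/15453 -20320/15453

left sensor world pos  = (4, -7); dL² = 306
right sensor world pos = (0, -7); dR² = 202
sL = 160/306 = 80/153
sR = 160/202 = 80/101
mL = 1·sL + -1·sR = -4160/15453
mR = -1·sL + -1·sR = -20320/15453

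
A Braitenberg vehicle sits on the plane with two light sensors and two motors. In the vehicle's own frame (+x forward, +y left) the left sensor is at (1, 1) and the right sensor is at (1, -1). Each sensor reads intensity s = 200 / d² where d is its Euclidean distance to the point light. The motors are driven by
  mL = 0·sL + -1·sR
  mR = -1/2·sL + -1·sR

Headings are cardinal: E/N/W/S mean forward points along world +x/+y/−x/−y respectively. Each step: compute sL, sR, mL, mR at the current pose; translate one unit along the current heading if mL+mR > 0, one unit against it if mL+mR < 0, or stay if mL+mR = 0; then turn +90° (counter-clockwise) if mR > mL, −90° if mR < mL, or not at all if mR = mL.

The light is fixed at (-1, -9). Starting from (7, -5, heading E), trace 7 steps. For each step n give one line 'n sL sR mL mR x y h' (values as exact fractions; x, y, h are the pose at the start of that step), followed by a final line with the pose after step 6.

n=0: pose=(7,-5,E); sL=100/53, sR=20/9; mL=-20/9, mR=-1510/477; mL+mR=-2570/477 → advance -1; mR−mL=-50/53 → turn -1·90°
n=1: pose=(6,-5,S); sL=200/73, sR=40/9; mL=-40/9, mR=-3820/657; mL+mR=-6740/657 → advance -1; mR−mL=-100/73 → turn -1·90°
n=2: pose=(6,-4,W); sL=50/13, sR=25/9; mL=-25/9, mR=-550/117; mL+mR=-875/117 → advance -1; mR−mL=-25/13 → turn -1·90°
n=3: pose=(7,-4,N); sL=40/17, sR=200/117; mL=-200/117, mR=-5740/1989; mL+mR=-9140/1989 → advance -1; mR−mL=-20/17 → turn -1·90°
n=4: pose=(7,-5,E); sL=100/53, sR=20/9; mL=-20/9, mR=-1510/477; mL+mR=-2570/477 → advance -1; mR−mL=-50/53 → turn -1·90°
n=5: pose=(6,-5,S); sL=200/73, sR=40/9; mL=-40/9, mR=-3820/657; mL+mR=-6740/657 → advance -1; mR−mL=-100/73 → turn -1·90°
n=6: pose=(6,-4,W); sL=50/13, sR=25/9; mL=-25/9, mR=-550/117; mL+mR=-875/117 → advance -1; mR−mL=-25/13 → turn -1·90°

0 100/53 20/9 -20/9 -1510/477 7 -5 E
1 200/73 40/9 -40/9 -3820/657 6 -5 S
2 50/13 25/9 -25/9 -550/117 6 -4 W
3 40/17 200/117 -200/117 -5740/1989 7 -4 N
4 100/53 20/9 -20/9 -1510/477 7 -5 E
5 200/73 40/9 -40/9 -3820/657 6 -5 S
6 50/13 25/9 -25/9 -550/117 6 -4 W
final 7 -4 N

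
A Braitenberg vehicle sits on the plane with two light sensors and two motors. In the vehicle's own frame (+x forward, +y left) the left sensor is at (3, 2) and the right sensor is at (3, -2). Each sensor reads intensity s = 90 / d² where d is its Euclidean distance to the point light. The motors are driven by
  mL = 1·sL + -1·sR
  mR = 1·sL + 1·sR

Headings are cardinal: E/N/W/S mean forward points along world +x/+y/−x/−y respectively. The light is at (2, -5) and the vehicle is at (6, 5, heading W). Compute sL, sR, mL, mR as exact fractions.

18/13 18/29 288/377 756/377

left sensor world pos  = (3, 3); dL² = 65
right sensor world pos = (3, 7); dR² = 145
sL = 90/65 = 18/13
sR = 90/145 = 18/29
mL = 1·sL + -1·sR = 288/377
mR = 1·sL + 1·sR = 756/377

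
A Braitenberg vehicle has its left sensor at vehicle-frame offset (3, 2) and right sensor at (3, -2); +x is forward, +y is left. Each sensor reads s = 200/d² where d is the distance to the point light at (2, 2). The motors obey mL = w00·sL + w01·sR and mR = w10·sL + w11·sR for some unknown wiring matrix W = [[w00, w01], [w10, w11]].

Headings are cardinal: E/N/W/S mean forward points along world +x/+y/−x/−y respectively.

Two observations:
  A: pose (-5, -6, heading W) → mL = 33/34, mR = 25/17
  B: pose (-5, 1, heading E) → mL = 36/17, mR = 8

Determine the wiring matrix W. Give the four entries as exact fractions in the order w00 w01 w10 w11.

-1/2 1 0 1

obs A: pose=(-5,-6,W) → sL=1, sR=25/17, mL=33/34, mR=25/17
obs B: pose=(-5,1,E) → sL=200/17, sR=8, mL=36/17, mR=8
sensor matrix S = [[1, 25/17], [200/17, 8]]; det S = -2688/289
solve [mL_A; mL_B] = S·[w00; w01] and [mR_A; mR_B] = S·[w10; w11]:
  w00 = -1/2, w01 = 1, w10 = 0, w11 = 1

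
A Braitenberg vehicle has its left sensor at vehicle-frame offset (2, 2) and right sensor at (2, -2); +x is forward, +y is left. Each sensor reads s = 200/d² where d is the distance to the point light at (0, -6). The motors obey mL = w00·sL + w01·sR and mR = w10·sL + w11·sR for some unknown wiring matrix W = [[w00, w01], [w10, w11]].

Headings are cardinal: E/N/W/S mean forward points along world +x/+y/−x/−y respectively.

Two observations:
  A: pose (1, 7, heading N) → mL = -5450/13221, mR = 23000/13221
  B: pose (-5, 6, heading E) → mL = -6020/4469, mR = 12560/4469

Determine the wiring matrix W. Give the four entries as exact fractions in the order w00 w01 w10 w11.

obs A: pose=(1,7,N) → sL=100/113, sR=100/117, mL=-5450/13221, mR=23000/13221
obs B: pose=(-5,6,E) → sL=40/41, sR=200/109, mL=-6020/4469, mR=12560/4469
sensor matrix S = [[100/113, 100/117], [40/41, 200/109]]; det S = 46672000/59084649
solve [mL_A; mL_B] = S·[w00; w01] and [mR_A; mR_B] = S·[w10; w11]:
  w00 = 1/2, w01 = -1, w10 = 1, w11 = 1

1/2 -1 1 1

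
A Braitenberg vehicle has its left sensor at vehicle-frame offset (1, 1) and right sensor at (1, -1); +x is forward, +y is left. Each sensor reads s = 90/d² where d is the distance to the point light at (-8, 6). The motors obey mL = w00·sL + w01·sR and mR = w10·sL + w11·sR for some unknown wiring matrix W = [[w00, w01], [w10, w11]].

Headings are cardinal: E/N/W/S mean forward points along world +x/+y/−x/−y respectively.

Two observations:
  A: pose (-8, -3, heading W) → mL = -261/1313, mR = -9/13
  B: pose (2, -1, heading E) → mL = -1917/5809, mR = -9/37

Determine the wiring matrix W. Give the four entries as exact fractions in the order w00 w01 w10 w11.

obs A: pose=(-8,-3,W) → sL=90/101, sR=18/13, mL=-261/1313, mR=-9/13
obs B: pose=(2,-1,E) → sL=90/157, sR=18/37, mL=-1917/5809, mR=-9/37
sensor matrix S = [[90/101, 18/13], [90/157, 18/37]]; det S = -2747520/7627217
solve [mL_A; mL_B] = S·[w00; w01] and [mR_A; mR_B] = S·[w10; w11]:
  w00 = -1, w01 = 1/2, w10 = 0, w11 = -1/2

-1 1/2 0 -1/2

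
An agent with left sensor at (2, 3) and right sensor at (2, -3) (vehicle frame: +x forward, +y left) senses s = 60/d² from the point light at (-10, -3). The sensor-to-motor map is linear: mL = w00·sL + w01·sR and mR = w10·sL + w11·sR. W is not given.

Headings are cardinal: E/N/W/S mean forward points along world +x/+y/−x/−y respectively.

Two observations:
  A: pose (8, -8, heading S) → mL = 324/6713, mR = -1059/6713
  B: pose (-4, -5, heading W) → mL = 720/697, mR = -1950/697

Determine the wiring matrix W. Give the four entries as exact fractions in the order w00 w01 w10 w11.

obs A: pose=(8,-8,S) → sL=6/49, sR=30/137, mL=324/6713, mR=-1059/6713
obs B: pose=(-4,-5,W) → sL=60/41, sR=60/17, mL=720/697, mR=-1950/697
sensor matrix S = [[6/49, 30/137], [60/41, 60/17]]; det S = 522720/4678961
solve [mL_A; mL_B] = S·[w00; w01] and [mR_A; mR_B] = S·[w10; w11]:
  w00 = -1/2, w01 = 1/2, w10 = 1/2, w11 = -1

-1/2 1/2 1/2 -1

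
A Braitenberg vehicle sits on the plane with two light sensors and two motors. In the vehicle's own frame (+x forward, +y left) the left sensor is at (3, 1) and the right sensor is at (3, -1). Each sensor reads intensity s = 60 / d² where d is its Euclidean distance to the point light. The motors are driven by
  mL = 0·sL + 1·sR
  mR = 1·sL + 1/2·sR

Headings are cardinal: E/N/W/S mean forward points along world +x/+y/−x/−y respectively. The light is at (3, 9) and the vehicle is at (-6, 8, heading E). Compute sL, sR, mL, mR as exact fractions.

5/3 3/2 3/2 29/12

left sensor world pos  = (-3, 9); dL² = 36
right sensor world pos = (-3, 7); dR² = 40
sL = 60/36 = 5/3
sR = 60/40 = 3/2
mL = 0·sL + 1·sR = 3/2
mR = 1·sL + 1/2·sR = 29/12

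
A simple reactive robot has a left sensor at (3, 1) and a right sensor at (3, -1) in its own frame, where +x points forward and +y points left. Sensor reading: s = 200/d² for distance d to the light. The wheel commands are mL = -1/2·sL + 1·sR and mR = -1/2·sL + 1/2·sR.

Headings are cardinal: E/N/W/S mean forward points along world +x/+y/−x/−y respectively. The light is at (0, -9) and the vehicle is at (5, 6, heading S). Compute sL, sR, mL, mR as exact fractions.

left sensor world pos  = (6, 3); dL² = 180
right sensor world pos = (4, 3); dR² = 160
sL = 200/180 = 10/9
sR = 200/160 = 5/4
mL = -1/2·sL + 1·sR = 25/36
mR = -1/2·sL + 1/2·sR = 5/72

10/9 5/4 25/36 5/72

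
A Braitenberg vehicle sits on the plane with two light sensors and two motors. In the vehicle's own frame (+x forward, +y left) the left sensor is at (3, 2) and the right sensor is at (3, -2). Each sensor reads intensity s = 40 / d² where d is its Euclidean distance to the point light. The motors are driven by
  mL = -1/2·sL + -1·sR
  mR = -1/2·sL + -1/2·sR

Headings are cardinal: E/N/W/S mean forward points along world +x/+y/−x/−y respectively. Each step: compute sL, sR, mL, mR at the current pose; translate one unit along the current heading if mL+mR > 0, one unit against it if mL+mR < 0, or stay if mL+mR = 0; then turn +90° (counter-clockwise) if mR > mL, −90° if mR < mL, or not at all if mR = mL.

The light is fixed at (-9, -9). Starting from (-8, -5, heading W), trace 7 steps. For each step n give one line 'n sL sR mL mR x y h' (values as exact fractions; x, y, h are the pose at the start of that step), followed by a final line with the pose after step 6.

0 5 1 -7/2 -3 -8 -5 W
1 40/17 40 -700/17 -360/17 -7 -5 S
2 20/37 20/17 -910/629 -540/629 -7 -4 E
3 8/13 40/73 -812/949 -552/949 -8 -4 N
4 5 1 -7/2 -3 -8 -5 W
5 40/17 40 -700/17 -360/17 -7 -5 S
6 20/37 20/17 -910/629 -540/629 -7 -4 E
final -8 -4 N

n=0: pose=(-8,-5,W); sL=5, sR=1; mL=-7/2, mR=-3; mL+mR=-13/2 → advance -1; mR−mL=1/2 → turn +1·90°
n=1: pose=(-7,-5,S); sL=40/17, sR=40; mL=-700/17, mR=-360/17; mL+mR=-1060/17 → advance -1; mR−mL=20 → turn +1·90°
n=2: pose=(-7,-4,E); sL=20/37, sR=20/17; mL=-910/629, mR=-540/629; mL+mR=-1450/629 → advance -1; mR−mL=10/17 → turn +1·90°
n=3: pose=(-8,-4,N); sL=8/13, sR=40/73; mL=-812/949, mR=-552/949; mL+mR=-1364/949 → advance -1; mR−mL=20/73 → turn +1·90°
n=4: pose=(-8,-5,W); sL=5, sR=1; mL=-7/2, mR=-3; mL+mR=-13/2 → advance -1; mR−mL=1/2 → turn +1·90°
n=5: pose=(-7,-5,S); sL=40/17, sR=40; mL=-700/17, mR=-360/17; mL+mR=-1060/17 → advance -1; mR−mL=20 → turn +1·90°
n=6: pose=(-7,-4,E); sL=20/37, sR=20/17; mL=-910/629, mR=-540/629; mL+mR=-1450/629 → advance -1; mR−mL=10/17 → turn +1·90°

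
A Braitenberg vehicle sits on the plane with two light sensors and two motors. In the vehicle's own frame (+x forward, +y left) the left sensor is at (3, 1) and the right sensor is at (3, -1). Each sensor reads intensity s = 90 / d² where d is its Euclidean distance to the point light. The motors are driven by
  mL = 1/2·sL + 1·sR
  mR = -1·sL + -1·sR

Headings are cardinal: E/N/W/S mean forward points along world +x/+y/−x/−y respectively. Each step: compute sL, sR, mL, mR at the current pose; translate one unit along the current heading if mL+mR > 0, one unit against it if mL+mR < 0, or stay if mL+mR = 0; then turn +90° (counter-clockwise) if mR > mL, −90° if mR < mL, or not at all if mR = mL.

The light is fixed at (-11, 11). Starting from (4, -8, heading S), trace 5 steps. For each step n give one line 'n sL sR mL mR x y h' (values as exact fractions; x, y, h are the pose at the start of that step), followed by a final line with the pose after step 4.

n=0: pose=(4,-8,S); sL=9/74, sR=9/68; mL=243/1258, mR=-639/2516; mL+mR=-9/148 → advance -1; mR−mL=-1125/2516 → turn -1·90°
n=1: pose=(4,-7,W); sL=18/101, sR=90/433; mL=12987/43733, mR=-16884/43733; mL+mR=-9/101 → advance -1; mR−mL=-29871/43733 → turn -1·90°
n=2: pose=(5,-7,N); sL=1/5, sR=45/257; mL=707/2570, mR=-482/1285; mL+mR=-1/10 → advance -1; mR−mL=-1671/2570 → turn -1·90°
n=3: pose=(5,-8,E); sL=18/137, sR=90/761; mL=19179/104257, mR=-26028/104257; mL+mR=-9/137 → advance -1; mR−mL=-45207/104257 → turn -1·90°
n=4: pose=(4,-8,S); sL=9/74, sR=9/68; mL=243/1258, mR=-639/2516; mL+mR=-9/148 → advance -1; mR−mL=-1125/2516 → turn -1·90°

0 9/74 9/68 243/1258 -639/2516 4 -8 S
1 18/101 90/433 12987/43733 -16884/43733 4 -7 W
2 1/5 45/257 707/2570 -482/1285 5 -7 N
3 18/137 90/761 19179/104257 -26028/104257 5 -8 E
4 9/74 9/68 243/1258 -639/2516 4 -8 S
final 4 -7 W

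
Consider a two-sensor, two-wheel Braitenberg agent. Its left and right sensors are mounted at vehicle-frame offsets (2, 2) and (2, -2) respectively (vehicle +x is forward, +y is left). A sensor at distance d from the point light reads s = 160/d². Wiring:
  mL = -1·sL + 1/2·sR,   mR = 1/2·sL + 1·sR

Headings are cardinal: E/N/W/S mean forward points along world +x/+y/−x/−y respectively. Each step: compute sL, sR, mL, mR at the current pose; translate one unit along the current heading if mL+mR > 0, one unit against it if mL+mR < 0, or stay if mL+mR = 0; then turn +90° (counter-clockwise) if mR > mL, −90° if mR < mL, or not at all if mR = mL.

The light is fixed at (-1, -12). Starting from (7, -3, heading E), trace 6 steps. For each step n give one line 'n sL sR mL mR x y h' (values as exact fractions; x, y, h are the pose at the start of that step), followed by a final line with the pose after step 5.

n=0: pose=(7,-3,E); sL=160/221, sR=160/149; mL=-6160/32929, mR=47280/32929; mL+mR=41120/32929 → advance +1; mR−mL=53440/32929 → turn +1·90°
n=1: pose=(8,-3,N); sL=16/17, sR=80/121; mL=-1256/2057, mR=2328/2057; mL+mR=1072/2057 → advance +1; mR−mL=3584/2057 → turn +1·90°
n=2: pose=(8,-2,W); sL=160/113, sR=160/193; mL=-21840/21809, mR=33520/21809; mL+mR=11680/21809 → advance +1; mR−mL=55360/21809 → turn +1·90°
n=3: pose=(7,-2,S); sL=40/41, sR=8/5; mL=-36/205, mR=428/205; mL+mR=392/205 → advance +1; mR−mL=464/205 → turn +1·90°
n=4: pose=(7,-3,E); sL=160/221, sR=160/149; mL=-6160/32929, mR=47280/32929; mL+mR=41120/32929 → advance +1; mR−mL=53440/32929 → turn +1·90°
n=5: pose=(8,-3,N); sL=16/17, sR=80/121; mL=-1256/2057, mR=2328/2057; mL+mR=1072/2057 → advance +1; mR−mL=3584/2057 → turn +1·90°

0 160/221 160/149 -6160/32929 47280/32929 7 -3 E
1 16/17 80/121 -1256/2057 2328/2057 8 -3 N
2 160/113 160/193 -21840/21809 33520/21809 8 -2 W
3 40/41 8/5 -36/205 428/205 7 -2 S
4 160/221 160/149 -6160/32929 47280/32929 7 -3 E
5 16/17 80/121 -1256/2057 2328/2057 8 -3 N
final 8 -2 W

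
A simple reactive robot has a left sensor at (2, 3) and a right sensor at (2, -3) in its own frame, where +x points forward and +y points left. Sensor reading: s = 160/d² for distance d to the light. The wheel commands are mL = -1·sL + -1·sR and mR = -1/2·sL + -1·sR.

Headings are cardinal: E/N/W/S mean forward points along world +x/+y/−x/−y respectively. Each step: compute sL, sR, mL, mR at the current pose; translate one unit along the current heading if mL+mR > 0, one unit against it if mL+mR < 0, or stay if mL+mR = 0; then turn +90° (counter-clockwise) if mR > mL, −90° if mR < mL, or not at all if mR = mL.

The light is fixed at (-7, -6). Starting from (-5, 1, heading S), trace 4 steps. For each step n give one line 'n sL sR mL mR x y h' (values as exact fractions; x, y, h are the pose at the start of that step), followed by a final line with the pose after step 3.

n=0: pose=(-5,1,S); sL=16/5, sR=80/13; mL=-608/65, mR=-504/65; mL+mR=-1112/65 → advance -1; mR−mL=8/5 → turn +1·90°
n=1: pose=(-5,2,E); sL=160/137, sR=160/41; mL=-28480/5617, mR=-25200/5617; mL+mR=-53680/5617 → advance -1; mR−mL=80/137 → turn +1·90°
n=2: pose=(-6,2,N); sL=20/13, sR=40/29; mL=-1100/377, mR=-810/377; mL+mR=-1910/377 → advance -1; mR−mL=10/13 → turn +1·90°
n=3: pose=(-6,1,W); sL=160/17, sR=160/101; mL=-18880/1717, mR=-10800/1717; mL+mR=-29680/1717 → advance -1; mR−mL=80/17 → turn +1·90°

0 16/5 80/13 -608/65 -504/65 -5 1 S
1 160/137 160/41 -28480/5617 -25200/5617 -5 2 E
2 20/13 40/29 -1100/377 -810/377 -6 2 N
3 160/17 160/101 -18880/1717 -10800/1717 -6 1 W
final -5 1 S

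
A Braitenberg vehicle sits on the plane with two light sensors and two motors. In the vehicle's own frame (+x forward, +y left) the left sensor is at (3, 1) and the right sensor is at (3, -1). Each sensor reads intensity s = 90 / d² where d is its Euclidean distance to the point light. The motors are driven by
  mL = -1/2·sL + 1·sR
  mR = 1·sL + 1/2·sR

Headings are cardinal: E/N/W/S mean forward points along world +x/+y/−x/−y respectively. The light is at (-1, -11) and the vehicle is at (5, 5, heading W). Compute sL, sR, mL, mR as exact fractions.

left sensor world pos  = (2, 4); dL² = 234
right sensor world pos = (2, 6); dR² = 298
sL = 90/234 = 5/13
sR = 90/298 = 45/149
mL = -1/2·sL + 1·sR = 425/3874
mR = 1·sL + 1/2·sR = 2075/3874

5/13 45/149 425/3874 2075/3874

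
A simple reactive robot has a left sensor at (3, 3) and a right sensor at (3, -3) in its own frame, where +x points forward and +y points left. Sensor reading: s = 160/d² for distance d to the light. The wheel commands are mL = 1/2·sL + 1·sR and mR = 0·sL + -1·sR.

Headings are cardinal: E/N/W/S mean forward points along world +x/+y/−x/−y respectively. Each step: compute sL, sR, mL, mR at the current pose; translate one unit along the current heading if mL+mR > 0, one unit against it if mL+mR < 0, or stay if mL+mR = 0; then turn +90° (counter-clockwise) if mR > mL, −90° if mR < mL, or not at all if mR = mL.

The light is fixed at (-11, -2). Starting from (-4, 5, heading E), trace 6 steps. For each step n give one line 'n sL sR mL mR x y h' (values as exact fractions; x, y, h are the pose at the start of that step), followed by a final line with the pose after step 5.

0 4/5 40/29 258/145 -40/29 -4 5 E
1 160/137 160/41 25200/5617 -160/41 -3 5 S
2 80/17 80/53 3480/901 -80/53 -3 4 W
3 160/97 160/181 30000/17557 -160/181 -4 4 N
4 4/5 40/29 258/145 -40/29 -4 5 E
5 160/137 160/41 25200/5617 -160/41 -3 5 S
final -3 4 W

n=0: pose=(-4,5,E); sL=4/5, sR=40/29; mL=258/145, mR=-40/29; mL+mR=2/5 → advance +1; mR−mL=-458/145 → turn -1·90°
n=1: pose=(-3,5,S); sL=160/137, sR=160/41; mL=25200/5617, mR=-160/41; mL+mR=80/137 → advance +1; mR−mL=-47120/5617 → turn -1·90°
n=2: pose=(-3,4,W); sL=80/17, sR=80/53; mL=3480/901, mR=-80/53; mL+mR=40/17 → advance +1; mR−mL=-4840/901 → turn -1·90°
n=3: pose=(-4,4,N); sL=160/97, sR=160/181; mL=30000/17557, mR=-160/181; mL+mR=80/97 → advance +1; mR−mL=-45520/17557 → turn -1·90°
n=4: pose=(-4,5,E); sL=4/5, sR=40/29; mL=258/145, mR=-40/29; mL+mR=2/5 → advance +1; mR−mL=-458/145 → turn -1·90°
n=5: pose=(-3,5,S); sL=160/137, sR=160/41; mL=25200/5617, mR=-160/41; mL+mR=80/137 → advance +1; mR−mL=-47120/5617 → turn -1·90°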